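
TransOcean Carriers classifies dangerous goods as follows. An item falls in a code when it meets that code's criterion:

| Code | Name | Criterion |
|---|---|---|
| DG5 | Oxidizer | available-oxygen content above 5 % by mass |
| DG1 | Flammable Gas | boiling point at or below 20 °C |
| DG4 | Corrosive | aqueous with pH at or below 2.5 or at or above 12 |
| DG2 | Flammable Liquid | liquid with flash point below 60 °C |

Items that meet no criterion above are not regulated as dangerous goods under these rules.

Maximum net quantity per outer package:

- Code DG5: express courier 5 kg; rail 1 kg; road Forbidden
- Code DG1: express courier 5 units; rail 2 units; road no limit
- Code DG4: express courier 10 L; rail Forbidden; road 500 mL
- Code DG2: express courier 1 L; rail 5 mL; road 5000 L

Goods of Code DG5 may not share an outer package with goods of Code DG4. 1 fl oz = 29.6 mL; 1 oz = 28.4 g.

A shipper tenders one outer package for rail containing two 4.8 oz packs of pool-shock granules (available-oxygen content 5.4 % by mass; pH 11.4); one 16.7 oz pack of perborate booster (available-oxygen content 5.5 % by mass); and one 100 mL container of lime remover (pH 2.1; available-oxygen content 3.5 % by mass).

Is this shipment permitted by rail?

No

The pool-shock granules have available-oxygen content 5.4 % by mass, which is > 5 % by mass, so they are Code DG5 (Oxidizer).
Available-oxygen content 5.5 % by mass meets the Code DG5 criterion (Oxidizer), so the perborate booster is Code DG5.
Lime remover: pH 2.1 ≤ 2.5 → Code DG4 (Corrosive).
Code DG5 net quantity: (two 4.8 oz packs = 272.64 g) + (one 16.7 oz pack = 474.28 g) = 746.92 g.
746.92 g ≤ 1 kg (rail limit, Code DG5) — within limit.
Code DG4 quantity: 100 mL.
Code DG4 is Forbidden by rail.
Code DG5 and Code DG4 may not share an outer package.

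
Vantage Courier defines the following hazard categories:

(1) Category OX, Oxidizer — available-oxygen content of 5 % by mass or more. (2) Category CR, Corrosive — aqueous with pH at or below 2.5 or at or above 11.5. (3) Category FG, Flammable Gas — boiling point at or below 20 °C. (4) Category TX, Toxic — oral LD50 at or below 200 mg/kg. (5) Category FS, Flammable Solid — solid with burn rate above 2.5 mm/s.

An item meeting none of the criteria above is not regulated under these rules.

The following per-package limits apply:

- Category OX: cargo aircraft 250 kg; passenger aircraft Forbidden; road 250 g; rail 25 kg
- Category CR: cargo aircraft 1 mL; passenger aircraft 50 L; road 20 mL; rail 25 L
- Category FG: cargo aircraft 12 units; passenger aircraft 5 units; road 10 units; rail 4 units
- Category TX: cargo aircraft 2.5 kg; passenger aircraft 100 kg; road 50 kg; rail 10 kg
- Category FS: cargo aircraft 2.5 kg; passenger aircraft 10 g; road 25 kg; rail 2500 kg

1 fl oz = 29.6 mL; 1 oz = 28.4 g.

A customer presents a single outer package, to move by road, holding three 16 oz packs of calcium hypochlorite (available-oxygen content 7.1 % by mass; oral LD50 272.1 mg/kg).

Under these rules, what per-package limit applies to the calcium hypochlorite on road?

250 g

Calcium hypochlorite: available-oxygen content 7.1 % by mass ≥ 5 % by mass → Category OX (Oxidizer).
The road limit for Category OX is 250 g.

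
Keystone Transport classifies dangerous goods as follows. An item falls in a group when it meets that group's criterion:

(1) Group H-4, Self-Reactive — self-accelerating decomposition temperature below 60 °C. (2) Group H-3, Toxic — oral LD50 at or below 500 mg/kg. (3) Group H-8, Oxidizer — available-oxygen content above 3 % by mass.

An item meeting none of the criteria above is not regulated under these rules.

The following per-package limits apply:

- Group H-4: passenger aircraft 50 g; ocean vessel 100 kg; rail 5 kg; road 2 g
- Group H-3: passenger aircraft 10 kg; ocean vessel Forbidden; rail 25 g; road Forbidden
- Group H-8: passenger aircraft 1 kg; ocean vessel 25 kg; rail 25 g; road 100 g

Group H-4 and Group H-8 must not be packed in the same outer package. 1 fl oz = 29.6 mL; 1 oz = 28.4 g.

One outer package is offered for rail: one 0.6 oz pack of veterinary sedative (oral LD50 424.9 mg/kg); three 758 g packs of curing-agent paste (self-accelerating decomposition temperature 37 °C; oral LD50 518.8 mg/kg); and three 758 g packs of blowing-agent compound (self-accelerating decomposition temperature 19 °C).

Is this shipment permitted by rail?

Yes

The veterinary sedative has oral LD50 424.9 mg/kg, which is ≤ 500 mg/kg, so it is Group H-3 (Toxic).
Curing-agent paste: self-accelerating decomposition temperature 37 °C < 60 °C → Group H-4 (Self-Reactive).
With self-accelerating decomposition temperature 19 °C (< 60 °C), the blowing-agent compound falls in Group H-4.
Group H-4 net quantity: (three 758 g packs = 2.274 kg) + (three 758 g packs = 2.274 kg) = 4.548 kg.
4.548 kg is within the rail limit of 5 kg for Group H-4.
Group H-3 quantity: one 0.6 oz pack = 17.04 g.
17.04 g is within the rail limit of 25 g for Group H-3.
The segregation rule (Group H-4 with Group H-8) does not apply to Group H-4 with Group H-3.
Every hazard group is within its rail limit and no segregation rule is violated.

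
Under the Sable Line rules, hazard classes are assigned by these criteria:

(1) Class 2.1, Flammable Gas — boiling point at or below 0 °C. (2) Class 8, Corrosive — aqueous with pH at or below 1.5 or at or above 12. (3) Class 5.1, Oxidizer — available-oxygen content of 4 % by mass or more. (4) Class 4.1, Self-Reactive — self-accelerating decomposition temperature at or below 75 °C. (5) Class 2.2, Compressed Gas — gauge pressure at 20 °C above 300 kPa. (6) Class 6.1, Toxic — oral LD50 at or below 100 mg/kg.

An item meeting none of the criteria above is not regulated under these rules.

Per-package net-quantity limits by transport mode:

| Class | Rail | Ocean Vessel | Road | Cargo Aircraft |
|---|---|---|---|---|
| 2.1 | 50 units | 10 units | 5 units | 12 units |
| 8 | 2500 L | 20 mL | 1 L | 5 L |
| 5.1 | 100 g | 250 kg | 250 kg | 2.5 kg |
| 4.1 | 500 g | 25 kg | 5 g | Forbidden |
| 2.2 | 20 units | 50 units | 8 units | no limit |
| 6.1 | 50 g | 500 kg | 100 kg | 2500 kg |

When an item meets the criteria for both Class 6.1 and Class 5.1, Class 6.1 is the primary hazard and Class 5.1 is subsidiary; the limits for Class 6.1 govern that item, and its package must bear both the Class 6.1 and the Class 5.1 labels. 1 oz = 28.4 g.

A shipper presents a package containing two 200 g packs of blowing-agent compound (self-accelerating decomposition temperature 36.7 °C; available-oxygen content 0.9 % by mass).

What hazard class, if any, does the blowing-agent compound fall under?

Blowing-agent compound: self-accelerating decomposition temperature 36.7 °C ≤ 75 °C → Class 4.1 (Self-Reactive).

Class 4.1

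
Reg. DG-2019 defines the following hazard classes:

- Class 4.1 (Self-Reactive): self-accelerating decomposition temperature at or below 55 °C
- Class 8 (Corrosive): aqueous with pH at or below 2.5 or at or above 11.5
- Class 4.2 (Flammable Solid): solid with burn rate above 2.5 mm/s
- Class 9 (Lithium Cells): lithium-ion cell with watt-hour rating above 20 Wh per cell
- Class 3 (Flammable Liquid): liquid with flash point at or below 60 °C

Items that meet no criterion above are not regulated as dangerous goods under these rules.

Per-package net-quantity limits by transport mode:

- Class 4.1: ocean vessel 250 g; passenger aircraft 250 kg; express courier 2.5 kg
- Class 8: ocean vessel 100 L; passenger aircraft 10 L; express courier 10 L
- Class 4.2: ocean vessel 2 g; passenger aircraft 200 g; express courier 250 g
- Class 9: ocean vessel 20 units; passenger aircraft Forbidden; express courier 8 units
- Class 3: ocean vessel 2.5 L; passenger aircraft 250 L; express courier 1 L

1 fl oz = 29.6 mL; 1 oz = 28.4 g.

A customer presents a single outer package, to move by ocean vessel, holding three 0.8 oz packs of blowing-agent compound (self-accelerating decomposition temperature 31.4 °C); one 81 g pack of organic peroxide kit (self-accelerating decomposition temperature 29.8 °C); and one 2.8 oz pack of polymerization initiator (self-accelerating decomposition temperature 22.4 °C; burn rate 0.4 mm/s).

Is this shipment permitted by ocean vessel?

Self-accelerating decomposition temperature 31.4 °C meets the Class 4.1 criterion (Self-Reactive), so the blowing-agent compound is Class 4.1.
Organic peroxide kit: self-accelerating decomposition temperature 29.8 °C ≤ 55 °C → Class 4.1 (Self-Reactive).
Polymerization initiator: self-accelerating decomposition temperature 22.4 °C ≤ 55 °C → Class 4.1 (Self-Reactive).
Total Class 4.1: (three 0.8 oz packs = 68.16 g) + 81 g + (one 2.8 oz pack = 79.52 g) = 228.68 g.
That is within the Class 4.1 ocean vessel limit of 250 g.

Yes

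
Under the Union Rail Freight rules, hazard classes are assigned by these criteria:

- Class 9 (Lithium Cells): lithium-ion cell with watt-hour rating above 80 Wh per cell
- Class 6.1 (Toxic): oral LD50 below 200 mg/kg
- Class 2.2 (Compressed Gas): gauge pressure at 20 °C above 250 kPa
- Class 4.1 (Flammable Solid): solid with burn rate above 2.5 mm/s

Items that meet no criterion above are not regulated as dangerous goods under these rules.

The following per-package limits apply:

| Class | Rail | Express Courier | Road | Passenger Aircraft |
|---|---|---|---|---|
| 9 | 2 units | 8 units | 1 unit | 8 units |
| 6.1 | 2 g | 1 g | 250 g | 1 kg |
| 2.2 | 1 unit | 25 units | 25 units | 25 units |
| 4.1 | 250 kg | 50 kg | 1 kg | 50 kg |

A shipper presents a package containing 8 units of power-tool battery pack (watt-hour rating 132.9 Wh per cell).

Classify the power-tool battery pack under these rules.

Class 9

The power-tool battery pack has watt-hour rating 132.9 Wh per cell, which is > 80 Wh per cell, so it is Class 9 (Lithium Cells).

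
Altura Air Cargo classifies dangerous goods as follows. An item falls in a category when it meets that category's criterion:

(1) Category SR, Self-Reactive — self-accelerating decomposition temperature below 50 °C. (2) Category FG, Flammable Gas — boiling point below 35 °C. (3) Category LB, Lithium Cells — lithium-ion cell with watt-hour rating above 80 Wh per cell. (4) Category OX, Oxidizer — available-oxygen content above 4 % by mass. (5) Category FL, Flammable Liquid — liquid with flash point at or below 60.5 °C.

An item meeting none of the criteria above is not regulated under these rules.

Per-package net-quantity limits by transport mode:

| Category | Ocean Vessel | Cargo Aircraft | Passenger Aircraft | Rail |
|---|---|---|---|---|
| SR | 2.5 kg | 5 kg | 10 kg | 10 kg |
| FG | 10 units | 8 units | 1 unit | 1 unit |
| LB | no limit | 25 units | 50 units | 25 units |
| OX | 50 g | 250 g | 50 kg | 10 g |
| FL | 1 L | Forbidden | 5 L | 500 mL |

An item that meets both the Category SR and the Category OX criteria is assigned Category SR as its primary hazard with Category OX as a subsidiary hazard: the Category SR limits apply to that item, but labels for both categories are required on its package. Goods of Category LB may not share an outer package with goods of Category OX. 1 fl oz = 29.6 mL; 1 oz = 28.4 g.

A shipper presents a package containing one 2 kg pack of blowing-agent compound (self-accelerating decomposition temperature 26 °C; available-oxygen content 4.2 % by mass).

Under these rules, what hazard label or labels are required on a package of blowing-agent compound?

The blowing-agent compound has self-accelerating decomposition temperature 26 °C, which is < 50 °C, so it is Category SR (Self-Reactive).
Available-oxygen content 4.2 % by mass meets the Category OX criterion (Oxidizer), so the blowing-agent compound is Category OX.
By the precedence rule Category SR is primary and Category OX is subsidiary, and that rule requires both labels on the package.

Category OX and SR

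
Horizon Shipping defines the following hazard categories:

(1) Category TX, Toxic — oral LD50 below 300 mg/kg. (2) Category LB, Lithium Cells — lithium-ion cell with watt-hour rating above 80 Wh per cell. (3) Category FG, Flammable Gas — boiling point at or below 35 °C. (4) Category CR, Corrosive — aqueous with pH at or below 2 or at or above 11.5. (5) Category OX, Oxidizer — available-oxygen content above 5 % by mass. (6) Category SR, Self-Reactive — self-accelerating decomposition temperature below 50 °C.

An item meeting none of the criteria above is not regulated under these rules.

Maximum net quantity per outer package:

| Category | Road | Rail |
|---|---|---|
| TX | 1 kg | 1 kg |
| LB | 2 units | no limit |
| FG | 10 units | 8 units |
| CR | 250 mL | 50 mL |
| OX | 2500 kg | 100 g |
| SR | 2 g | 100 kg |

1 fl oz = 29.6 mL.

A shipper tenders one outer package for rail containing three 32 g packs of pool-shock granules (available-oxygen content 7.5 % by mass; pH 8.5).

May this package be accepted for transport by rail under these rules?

Yes

With available-oxygen content 7.5 % by mass (> 5 % by mass), the pool-shock granules fall in Category OX.
Category OX quantity: three 32 g packs = 96 g.
96 g ≤ 100 g (rail limit, Category OX) — within limit.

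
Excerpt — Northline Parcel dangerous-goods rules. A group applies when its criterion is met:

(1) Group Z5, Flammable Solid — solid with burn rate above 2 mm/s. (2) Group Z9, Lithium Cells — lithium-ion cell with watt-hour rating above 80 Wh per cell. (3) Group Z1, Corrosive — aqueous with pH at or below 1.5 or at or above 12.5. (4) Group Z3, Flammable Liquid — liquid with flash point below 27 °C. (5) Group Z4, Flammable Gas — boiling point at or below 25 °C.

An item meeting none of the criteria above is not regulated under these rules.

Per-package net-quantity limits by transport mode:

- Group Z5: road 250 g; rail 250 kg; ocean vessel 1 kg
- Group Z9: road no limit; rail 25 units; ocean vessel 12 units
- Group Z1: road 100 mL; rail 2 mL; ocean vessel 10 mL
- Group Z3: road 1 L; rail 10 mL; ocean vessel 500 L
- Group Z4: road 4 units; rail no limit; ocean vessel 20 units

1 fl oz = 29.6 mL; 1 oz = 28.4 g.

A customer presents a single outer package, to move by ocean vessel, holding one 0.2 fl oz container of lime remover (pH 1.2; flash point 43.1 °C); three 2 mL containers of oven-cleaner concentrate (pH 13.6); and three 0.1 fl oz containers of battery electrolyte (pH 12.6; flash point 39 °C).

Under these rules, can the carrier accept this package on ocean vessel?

Lime remover: pH 1.2 ≤ 1.5 → Group Z1 (Corrosive).
The oven-cleaner concentrate has pH 13.6, which is ≥ 12.5, so it is Group Z1 (Corrosive).
With pH 12.6 (≥ 12.5), the battery electrolyte falls in Group Z1.
Total Group Z1: (one 0.2 fl oz container = 5.92 mL) + (three 2 mL containers = 6 mL) + (three 0.1 fl oz containers = 8.88 mL) = 20.8 mL.
20.8 mL > 10 mL (ocean vessel limit, Group Z1) — over the limit.

No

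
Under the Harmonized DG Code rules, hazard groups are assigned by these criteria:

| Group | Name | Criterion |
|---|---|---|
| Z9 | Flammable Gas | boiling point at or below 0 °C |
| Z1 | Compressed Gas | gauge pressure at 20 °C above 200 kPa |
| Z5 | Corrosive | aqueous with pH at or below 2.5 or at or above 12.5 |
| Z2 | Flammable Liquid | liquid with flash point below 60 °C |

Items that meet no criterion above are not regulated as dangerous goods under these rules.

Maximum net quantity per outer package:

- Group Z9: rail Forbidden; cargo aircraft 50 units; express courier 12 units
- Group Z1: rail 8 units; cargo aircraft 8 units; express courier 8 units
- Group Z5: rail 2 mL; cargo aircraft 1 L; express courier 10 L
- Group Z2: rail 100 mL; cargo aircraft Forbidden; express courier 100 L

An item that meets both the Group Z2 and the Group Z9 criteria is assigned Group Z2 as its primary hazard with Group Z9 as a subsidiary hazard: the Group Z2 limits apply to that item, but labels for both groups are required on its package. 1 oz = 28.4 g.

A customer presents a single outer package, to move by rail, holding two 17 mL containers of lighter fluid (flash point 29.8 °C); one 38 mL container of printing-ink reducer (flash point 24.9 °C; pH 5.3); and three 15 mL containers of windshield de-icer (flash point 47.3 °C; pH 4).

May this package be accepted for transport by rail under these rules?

Lighter fluid: flash point 29.8 °C < 60 °C → Group Z2 (Flammable Liquid).
With flash point 24.9 °C (< 60 °C), the printing-ink reducer falls in Group Z2.
Flash point 47.3 °C meets the Group Z2 criterion (Flammable Liquid), so the windshield de-icer is Group Z2.
Total Group Z2: (two 17 mL containers = 34 mL) + 38 mL + (three 15 mL containers = 45 mL) = 117 mL.
117 mL > 100 mL (rail limit, Group Z2) — over the limit.

No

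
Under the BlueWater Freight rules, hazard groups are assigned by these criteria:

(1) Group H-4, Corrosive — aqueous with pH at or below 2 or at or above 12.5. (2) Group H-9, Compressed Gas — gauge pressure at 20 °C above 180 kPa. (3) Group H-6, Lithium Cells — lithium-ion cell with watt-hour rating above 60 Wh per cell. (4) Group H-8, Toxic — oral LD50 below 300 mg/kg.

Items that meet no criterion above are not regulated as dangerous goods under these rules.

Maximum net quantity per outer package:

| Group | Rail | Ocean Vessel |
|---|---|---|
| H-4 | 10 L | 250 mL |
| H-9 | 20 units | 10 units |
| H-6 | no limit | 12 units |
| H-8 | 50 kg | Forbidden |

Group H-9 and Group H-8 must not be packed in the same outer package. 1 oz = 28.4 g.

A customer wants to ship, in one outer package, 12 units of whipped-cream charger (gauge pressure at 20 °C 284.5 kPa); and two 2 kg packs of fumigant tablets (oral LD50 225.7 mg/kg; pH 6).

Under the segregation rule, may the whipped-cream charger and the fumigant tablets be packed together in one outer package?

No

With gauge pressure at 20 °C 284.5 kPa (> 180 kPa), the whipped-cream charger falls in Group H-9.
The fumigant tablets have oral LD50 225.7 mg/kg, which is < 300 mg/kg, so they are Group H-8 (Toxic).
Group H-9 and Group H-8 may not share an outer package.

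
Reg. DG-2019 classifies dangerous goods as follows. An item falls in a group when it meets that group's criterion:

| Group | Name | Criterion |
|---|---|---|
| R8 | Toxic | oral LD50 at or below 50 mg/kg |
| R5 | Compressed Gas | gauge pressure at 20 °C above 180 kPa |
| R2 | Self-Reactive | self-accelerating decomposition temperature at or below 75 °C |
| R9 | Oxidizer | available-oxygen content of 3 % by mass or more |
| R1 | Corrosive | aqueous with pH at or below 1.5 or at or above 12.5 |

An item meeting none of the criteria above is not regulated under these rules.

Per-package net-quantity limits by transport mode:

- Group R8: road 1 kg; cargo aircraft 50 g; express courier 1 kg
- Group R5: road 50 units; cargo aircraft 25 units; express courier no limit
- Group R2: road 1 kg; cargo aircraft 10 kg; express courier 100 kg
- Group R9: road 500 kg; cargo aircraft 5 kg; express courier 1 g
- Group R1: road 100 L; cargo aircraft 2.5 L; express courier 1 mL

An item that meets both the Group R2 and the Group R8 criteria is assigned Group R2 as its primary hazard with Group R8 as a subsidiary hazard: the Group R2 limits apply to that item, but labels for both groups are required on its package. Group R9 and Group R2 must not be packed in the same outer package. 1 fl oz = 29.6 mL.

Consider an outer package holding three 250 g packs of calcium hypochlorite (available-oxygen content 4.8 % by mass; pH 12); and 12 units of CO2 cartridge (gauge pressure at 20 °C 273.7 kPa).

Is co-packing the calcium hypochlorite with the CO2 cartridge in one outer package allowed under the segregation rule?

The calcium hypochlorite has available-oxygen content 4.8 % by mass, which is ≥ 3 % by mass, so it is Group R9 (Oxidizer).
With gauge pressure at 20 °C 273.7 kPa (> 180 kPa), the CO2 cartridge falls in Group R5.
No segregation rule bars Group R9 with Group R5.

Yes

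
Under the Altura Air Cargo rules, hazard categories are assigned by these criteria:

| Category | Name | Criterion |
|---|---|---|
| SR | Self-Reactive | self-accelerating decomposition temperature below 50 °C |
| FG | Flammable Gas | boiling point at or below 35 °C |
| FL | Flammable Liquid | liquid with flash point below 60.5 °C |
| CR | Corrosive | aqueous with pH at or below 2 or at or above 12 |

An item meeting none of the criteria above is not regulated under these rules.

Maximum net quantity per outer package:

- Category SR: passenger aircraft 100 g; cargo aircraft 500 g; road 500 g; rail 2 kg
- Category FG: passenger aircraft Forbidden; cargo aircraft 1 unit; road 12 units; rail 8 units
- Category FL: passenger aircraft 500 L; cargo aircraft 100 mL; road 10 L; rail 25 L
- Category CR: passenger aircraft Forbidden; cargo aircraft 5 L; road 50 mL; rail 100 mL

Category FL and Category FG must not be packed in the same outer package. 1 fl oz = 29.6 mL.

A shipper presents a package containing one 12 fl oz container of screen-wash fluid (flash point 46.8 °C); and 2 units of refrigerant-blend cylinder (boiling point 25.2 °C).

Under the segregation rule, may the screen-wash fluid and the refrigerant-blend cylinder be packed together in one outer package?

No

Flash point 46.8 °C meets the Category FL criterion (Flammable Liquid), so the screen-wash fluid is Category FL.
Refrigerant-blend cylinder: boiling point 25.2 °C ≤ 35 °C → Category FG (Flammable Gas).
Category FL and Category FG may not share an outer package.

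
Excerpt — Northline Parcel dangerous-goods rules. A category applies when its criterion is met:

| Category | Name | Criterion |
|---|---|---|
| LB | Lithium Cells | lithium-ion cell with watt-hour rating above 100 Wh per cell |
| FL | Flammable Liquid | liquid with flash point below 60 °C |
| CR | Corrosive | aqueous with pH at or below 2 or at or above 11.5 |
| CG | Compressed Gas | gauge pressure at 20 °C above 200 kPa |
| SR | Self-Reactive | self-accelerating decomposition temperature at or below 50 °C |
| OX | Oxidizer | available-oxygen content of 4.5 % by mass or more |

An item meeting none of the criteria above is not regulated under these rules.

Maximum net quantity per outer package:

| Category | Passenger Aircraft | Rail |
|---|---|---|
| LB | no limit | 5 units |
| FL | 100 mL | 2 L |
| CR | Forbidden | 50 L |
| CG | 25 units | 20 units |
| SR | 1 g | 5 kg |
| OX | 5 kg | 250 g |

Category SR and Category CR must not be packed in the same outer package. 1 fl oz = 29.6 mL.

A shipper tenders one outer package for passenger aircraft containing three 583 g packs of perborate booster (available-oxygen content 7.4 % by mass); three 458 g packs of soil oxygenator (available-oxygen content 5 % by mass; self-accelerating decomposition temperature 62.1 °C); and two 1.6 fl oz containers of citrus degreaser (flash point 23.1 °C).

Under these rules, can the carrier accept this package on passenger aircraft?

Yes

The perborate booster has available-oxygen content 7.4 % by mass, which is ≥ 4.5 % by mass, so it is Category OX (Oxidizer).
Available-oxygen content 5 % by mass meets the Category OX criterion (Oxidizer), so the soil oxygenator is Category OX.
Flash point 23.1 °C meets the Category FL criterion (Flammable Liquid), so the citrus degreaser is Category FL.
Category FL quantity: two 1.6 fl oz containers = 94.72 mL.
That is within the Category FL passenger aircraft limit of 100 mL.
Category OX net quantity: (three 583 g packs = 1.749 kg) + (three 458 g packs = 1.374 kg) = 3.123 kg.
3.123 kg ≤ 5 kg (passenger aircraft limit, Category OX) — within limit.
The segregation rule (Category SR with Category CR) does not apply to Category FL with Category OX.
Every hazard category is within its passenger aircraft limit and no segregation rule is violated.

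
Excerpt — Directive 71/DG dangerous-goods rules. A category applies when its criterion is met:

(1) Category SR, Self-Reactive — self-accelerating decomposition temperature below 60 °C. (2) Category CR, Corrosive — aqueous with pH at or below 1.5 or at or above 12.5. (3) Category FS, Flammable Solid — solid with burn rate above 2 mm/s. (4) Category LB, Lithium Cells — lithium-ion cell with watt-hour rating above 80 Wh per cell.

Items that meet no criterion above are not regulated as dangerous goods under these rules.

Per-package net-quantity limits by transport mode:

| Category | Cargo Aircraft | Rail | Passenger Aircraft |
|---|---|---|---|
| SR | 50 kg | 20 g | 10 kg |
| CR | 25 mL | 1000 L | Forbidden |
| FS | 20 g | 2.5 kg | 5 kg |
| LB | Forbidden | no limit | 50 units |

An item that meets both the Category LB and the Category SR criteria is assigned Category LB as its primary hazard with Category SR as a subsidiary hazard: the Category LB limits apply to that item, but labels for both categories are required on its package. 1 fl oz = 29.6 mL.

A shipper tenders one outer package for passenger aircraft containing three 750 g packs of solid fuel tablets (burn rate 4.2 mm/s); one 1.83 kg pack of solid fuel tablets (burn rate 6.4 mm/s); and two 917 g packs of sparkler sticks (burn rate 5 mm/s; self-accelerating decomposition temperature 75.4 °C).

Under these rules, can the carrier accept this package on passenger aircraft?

Solid fuel tablets: burn rate 4.2 mm/s > 2 mm/s → Category FS (Flammable Solid).
Burn rate 6.4 mm/s meets the Category FS criterion (Flammable Solid), so the solid fuel tablets are Category FS.
Sparkler sticks: burn rate 5 mm/s > 2 mm/s → Category FS (Flammable Solid).
Total Category FS: (three 750 g packs = 2.25 kg) + 1.83 kg + (two 917 g packs = 1.834 kg) = 5.914 kg.
5.914 kg > 5 kg (passenger aircraft limit, Category FS) — over the limit.

No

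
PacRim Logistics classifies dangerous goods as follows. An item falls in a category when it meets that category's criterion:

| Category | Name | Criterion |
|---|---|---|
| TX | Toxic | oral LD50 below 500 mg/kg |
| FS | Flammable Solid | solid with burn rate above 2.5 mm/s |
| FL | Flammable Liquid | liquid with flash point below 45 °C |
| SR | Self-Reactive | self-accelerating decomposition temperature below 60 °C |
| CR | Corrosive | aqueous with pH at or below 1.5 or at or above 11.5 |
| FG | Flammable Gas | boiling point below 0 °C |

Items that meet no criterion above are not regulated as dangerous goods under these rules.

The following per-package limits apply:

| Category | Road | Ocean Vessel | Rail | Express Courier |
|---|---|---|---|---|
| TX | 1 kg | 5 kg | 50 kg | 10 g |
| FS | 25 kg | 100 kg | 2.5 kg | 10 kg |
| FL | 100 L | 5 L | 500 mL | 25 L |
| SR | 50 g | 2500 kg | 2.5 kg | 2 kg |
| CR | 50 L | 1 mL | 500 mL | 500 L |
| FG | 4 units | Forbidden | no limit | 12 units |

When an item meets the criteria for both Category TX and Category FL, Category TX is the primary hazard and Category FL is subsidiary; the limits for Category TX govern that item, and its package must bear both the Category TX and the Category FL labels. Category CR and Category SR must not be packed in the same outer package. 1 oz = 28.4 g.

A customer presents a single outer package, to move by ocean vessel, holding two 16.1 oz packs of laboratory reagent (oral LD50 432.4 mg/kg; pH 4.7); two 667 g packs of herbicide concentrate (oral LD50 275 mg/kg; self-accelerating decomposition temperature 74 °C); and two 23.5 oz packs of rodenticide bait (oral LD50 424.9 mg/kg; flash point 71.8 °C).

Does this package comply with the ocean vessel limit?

Yes

Laboratory reagent: oral LD50 432.4 mg/kg < 500 mg/kg → Category TX (Toxic).
Herbicide concentrate: oral LD50 275 mg/kg < 500 mg/kg → Category TX (Toxic).
The rodenticide bait has oral LD50 424.9 mg/kg, which is < 500 mg/kg, so it is Category TX (Toxic).
Category TX net quantity: (two 16.1 oz packs = 914.48 g) + (two 667 g packs = 1.334 kg) + (two 23.5 oz packs = 1334.8 g) = 3583.28 g.
That is within the Category TX ocean vessel limit of 5 kg.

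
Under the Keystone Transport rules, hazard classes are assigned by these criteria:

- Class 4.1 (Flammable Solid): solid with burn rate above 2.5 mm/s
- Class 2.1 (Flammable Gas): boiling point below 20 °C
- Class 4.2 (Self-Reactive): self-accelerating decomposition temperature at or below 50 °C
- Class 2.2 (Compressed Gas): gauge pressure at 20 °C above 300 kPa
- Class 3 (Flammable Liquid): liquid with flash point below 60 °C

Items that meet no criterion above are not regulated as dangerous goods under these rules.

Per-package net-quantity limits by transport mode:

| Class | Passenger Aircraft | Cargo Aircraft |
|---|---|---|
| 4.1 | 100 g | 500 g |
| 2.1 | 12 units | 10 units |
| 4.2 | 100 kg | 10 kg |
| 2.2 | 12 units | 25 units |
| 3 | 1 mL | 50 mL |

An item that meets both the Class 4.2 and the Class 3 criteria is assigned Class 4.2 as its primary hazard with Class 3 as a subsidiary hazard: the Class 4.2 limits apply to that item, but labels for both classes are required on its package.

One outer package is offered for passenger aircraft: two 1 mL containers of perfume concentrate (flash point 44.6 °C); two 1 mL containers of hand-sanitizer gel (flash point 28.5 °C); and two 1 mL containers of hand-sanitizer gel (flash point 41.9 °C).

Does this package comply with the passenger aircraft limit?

No

Flash point 44.6 °C meets the Class 3 criterion (Flammable Liquid), so the perfume concentrate is Class 3.
Hand-sanitizer gel: flash point 28.5 °C < 60 °C → Class 3 (Flammable Liquid).
The hand-sanitizer gel has flash point 41.9 °C, which is < 60 °C, so it is Class 3 (Flammable Liquid).
Total Class 3: (two 1 mL containers = 2 mL) + (two 1 mL containers = 2 mL) + (two 1 mL containers = 2 mL) = 6 mL.
6 mL exceeds the passenger aircraft limit of 1 mL for Class 3.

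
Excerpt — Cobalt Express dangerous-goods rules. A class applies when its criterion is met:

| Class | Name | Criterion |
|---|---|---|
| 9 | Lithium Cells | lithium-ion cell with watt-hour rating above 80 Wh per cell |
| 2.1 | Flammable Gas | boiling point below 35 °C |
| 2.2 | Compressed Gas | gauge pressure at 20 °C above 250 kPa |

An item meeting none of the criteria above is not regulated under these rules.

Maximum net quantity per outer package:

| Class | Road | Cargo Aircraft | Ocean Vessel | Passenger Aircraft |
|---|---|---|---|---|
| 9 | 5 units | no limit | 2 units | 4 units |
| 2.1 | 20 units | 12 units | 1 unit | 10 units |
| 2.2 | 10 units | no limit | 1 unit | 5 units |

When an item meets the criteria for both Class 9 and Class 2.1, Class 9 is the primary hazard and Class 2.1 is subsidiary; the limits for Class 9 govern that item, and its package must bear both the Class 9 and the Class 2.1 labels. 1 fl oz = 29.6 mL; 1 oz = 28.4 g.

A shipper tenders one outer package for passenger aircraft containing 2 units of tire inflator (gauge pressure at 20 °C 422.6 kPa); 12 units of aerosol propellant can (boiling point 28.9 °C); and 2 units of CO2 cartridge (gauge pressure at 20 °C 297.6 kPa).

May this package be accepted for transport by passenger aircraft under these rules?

The tire inflator has gauge pressure at 20 °C 422.6 kPa, which is > 250 kPa, so it is Class 2.2 (Compressed Gas).
Boiling point 28.9 °C meets the Class 2.1 criterion (Flammable Gas), so the aerosol propellant can is Class 2.1.
The CO2 cartridge has gauge pressure at 20 °C 297.6 kPa, which is > 250 kPa, so it is Class 2.2 (Compressed Gas).
Class 2.1 quantity: 12 units.
12 units > 10 units (passenger aircraft limit, Class 2.1) — over the limit.
Total Class 2.2: 2 units + 2 units = 4 units.
4 units ≤ 5 units (passenger aircraft limit, Class 2.2) — within limit.

No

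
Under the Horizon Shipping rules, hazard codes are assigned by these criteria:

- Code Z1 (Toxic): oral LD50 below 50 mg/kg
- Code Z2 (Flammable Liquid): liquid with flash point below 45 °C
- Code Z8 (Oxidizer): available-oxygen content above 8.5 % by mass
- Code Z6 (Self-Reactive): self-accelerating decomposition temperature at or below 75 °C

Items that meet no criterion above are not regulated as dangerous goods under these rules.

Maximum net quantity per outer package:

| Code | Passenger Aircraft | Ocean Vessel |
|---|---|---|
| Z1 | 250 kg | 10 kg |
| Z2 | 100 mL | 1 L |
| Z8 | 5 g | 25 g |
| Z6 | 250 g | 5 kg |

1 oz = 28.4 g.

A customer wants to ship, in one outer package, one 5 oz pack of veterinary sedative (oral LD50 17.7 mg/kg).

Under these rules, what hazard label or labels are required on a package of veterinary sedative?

The veterinary sedative has oral LD50 17.7 mg/kg, which is < 50 mg/kg, so it is Code Z1 (Toxic).
Only the Code Z1 label is required.

Code Z1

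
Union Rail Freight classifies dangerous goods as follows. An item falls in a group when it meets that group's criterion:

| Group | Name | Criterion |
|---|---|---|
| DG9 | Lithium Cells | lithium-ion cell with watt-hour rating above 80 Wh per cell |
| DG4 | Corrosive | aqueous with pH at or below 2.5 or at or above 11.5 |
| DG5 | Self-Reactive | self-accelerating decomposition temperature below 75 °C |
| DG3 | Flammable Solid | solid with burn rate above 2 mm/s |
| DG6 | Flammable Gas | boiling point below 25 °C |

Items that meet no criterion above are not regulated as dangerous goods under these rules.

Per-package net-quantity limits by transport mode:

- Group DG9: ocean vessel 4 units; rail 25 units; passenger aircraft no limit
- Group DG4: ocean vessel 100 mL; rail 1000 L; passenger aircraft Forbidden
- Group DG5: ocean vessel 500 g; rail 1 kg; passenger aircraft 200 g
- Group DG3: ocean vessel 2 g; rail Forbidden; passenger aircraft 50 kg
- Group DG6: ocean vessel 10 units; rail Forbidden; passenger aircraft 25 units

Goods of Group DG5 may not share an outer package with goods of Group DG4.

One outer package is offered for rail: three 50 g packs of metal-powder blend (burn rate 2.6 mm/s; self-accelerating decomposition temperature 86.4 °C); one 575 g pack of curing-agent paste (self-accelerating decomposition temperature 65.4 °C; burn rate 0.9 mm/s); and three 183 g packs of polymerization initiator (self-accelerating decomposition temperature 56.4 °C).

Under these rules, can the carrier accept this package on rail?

No

Metal-powder blend: burn rate 2.6 mm/s > 2 mm/s → Group DG3 (Flammable Solid).
Curing-agent paste: self-accelerating decomposition temperature 65.4 °C < 75 °C → Group DG5 (Self-Reactive).
The polymerization initiator has self-accelerating decomposition temperature 56.4 °C, which is < 75 °C, so it is Group DG5 (Self-Reactive).
Group DG5 net quantity: 575 g + (three 183 g packs = 549 g) = 1.124 kg.
1.124 kg > 1 kg (rail limit, Group DG5) — over the limit.
Group DG3 quantity: three 50 g packs = 150 g.
Group DG3 is Forbidden by rail.
The segregation rule (Group DG5 with Group DG4) does not apply to Group DG5 with Group DG3.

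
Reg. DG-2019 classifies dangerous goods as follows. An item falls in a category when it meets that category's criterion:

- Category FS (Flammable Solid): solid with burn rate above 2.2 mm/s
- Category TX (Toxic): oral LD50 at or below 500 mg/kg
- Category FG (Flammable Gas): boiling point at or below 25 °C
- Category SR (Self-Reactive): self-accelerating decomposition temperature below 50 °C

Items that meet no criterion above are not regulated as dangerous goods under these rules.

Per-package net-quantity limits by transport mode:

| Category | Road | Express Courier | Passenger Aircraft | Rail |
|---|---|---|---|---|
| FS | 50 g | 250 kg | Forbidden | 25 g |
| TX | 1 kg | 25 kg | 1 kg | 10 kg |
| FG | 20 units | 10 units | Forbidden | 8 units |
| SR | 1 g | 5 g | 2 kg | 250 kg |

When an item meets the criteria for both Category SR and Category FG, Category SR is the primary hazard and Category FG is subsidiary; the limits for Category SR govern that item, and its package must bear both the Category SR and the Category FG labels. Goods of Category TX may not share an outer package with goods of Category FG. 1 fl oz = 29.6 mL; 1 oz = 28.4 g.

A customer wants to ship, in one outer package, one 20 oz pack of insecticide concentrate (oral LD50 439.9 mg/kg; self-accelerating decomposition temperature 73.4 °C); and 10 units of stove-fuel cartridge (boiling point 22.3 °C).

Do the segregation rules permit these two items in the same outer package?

The insecticide concentrate has oral LD50 439.9 mg/kg, which is ≤ 500 mg/kg, so it is Category TX (Toxic).
With boiling point 22.3 °C (≤ 25 °C), the stove-fuel cartridge falls in Category FG.
Category TX and Category FG may not share an outer package.

No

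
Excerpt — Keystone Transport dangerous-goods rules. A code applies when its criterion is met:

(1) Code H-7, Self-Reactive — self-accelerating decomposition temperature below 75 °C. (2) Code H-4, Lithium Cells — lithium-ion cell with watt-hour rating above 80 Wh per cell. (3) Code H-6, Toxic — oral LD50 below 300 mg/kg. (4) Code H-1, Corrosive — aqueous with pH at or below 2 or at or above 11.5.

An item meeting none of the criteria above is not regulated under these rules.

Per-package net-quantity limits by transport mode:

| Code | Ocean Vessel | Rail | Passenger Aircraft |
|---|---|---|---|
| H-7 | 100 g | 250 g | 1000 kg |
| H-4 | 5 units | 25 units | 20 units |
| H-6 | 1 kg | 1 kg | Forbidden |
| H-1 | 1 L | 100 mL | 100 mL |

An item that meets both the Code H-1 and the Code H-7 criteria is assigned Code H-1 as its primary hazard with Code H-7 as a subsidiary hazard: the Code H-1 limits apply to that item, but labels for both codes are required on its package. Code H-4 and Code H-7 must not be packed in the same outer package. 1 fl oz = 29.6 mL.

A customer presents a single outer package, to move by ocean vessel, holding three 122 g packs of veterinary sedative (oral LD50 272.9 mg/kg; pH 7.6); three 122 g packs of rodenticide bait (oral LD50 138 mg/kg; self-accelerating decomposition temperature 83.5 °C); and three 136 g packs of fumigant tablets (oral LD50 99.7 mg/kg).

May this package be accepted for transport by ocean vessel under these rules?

Veterinary sedative: oral LD50 272.9 mg/kg < 300 mg/kg → Code H-6 (Toxic).
Oral LD50 138 mg/kg meets the Code H-6 criterion (Toxic), so the rodenticide bait is Code H-6.
The fumigant tablets have oral LD50 99.7 mg/kg, which is < 300 mg/kg, so they are Code H-6 (Toxic).
Code H-6 net quantity: (three 122 g packs = 366 g) + (three 122 g packs = 366 g) + (three 136 g packs = 408 g) = 1.14 kg.
1.14 kg > 1 kg (ocean vessel limit, Code H-6) — over the limit.

No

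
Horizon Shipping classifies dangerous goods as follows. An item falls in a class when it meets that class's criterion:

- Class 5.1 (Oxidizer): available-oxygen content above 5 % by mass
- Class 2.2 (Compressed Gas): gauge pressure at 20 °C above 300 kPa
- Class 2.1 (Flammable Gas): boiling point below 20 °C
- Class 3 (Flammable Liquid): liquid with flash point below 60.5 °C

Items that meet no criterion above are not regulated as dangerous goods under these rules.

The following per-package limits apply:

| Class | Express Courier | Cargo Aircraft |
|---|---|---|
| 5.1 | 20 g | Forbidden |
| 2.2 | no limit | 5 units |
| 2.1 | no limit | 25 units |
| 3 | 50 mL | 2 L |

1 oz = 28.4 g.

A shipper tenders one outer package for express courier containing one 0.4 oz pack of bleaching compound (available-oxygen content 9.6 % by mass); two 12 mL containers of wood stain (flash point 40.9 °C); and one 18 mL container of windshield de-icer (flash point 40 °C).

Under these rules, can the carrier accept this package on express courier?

Yes

Available-oxygen content 9.6 % by mass meets the Class 5.1 criterion (Oxidizer), so the bleaching compound is Class 5.1.
With flash point 40.9 °C (< 60.5 °C), the wood stain falls in Class 3.
Flash point 40 °C meets the Class 3 criterion (Flammable Liquid), so the windshield de-icer is Class 3.
Total Class 3: (two 12 mL containers = 24 mL) + 18 mL = 42 mL.
42 mL ≤ 50 mL (express courier limit, Class 3) — within limit.
Class 5.1 quantity: one 0.4 oz pack = 11.36 g.
11.36 g is within the express courier limit of 20 g for Class 5.1.
Every hazard class is within its express courier limit and no segregation rule is violated.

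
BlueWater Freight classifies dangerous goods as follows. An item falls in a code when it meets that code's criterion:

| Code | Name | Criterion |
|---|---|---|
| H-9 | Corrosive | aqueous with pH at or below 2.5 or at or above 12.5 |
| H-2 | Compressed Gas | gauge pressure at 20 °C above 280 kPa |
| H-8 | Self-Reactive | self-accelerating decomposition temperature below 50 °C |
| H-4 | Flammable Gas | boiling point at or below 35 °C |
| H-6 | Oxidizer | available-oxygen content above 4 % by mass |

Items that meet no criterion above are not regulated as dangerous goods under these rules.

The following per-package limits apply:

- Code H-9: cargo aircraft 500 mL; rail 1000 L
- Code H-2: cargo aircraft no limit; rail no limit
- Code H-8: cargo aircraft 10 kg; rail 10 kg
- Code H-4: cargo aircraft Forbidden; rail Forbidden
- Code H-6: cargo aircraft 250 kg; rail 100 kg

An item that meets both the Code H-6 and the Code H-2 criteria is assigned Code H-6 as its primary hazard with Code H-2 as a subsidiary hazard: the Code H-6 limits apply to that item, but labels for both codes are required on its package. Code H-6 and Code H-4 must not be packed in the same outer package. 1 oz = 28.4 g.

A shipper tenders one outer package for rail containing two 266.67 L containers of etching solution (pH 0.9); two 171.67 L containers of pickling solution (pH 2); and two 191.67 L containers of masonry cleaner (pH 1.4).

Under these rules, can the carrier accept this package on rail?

Etching solution: pH 0.9 ≤ 2.5 → Code H-9 (Corrosive).
The pickling solution has pH 2, which is ≤ 2.5, so it is Code H-9 (Corrosive).
With pH 1.4 (≤ 2.5), the masonry cleaner falls in Code H-9.
Total Code H-9: (two 266.67 L containers = 533.34 L) + (two 171.67 L containers = 343.34 L) + (two 191.67 L containers = 383.34 L) = 1260.02 L.
That exceeds the Code H-9 rail limit of 1000 L.

No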